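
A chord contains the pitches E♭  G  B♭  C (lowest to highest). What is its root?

C

The distinct letter names are Eb, G, Bb, C. Arranged as a stack of thirds they read C–Eb–G–Bb, so C is the root (a C minor seventh chord).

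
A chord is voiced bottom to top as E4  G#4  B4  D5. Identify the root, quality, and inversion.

The distinct note names are E, G#, B, D. Stacked in thirds they read E–G#–B–D, which is a dominant seventh chord on E.
E is the root of E dominant seventh; root in the bass means root position (figured bass 7).

E dominant seventh, root position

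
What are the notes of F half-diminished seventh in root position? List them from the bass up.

F, Ab, Cb, Eb

F half-diminished seventh is F–Ab–Cb–Eb. Root position puts the root (F) in the bass, with the remaining tones above: F, Ab, Cb, Eb.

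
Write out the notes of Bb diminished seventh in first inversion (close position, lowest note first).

Spelling Bb diminished seventh: Bb–Db–Fb–Abb. In first inversion the third is bass, giving Db, Fb, Abb, Bb from the bottom.

Db, Fb, Abb, Bb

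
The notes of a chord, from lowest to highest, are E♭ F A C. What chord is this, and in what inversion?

Reducing to letter names: Eb, F, A, C. These stack in thirds as F–A–C–Eb — an F dominant seventh chord.
The lowest note is Eb, the seventh of the chord, so this is third inversion (figured bass 4/2).

F dominant seventh, third inversion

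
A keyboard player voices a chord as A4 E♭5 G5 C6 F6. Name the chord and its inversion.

The pitch classes A, Eb, G, C, F arrange in thirds as F–A–C–Eb–G: an F dominant ninth chord.
The lowest note is A, the third of the chord, so this is first inversion.

F dominant ninth, first inversion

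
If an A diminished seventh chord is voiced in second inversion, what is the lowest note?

A diminished seventh is A–C–Eb–Gb. Second inversion places the fifth in the bass: Eb.

Eb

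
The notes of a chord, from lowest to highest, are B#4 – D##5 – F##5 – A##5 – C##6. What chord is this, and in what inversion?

B# major ninth, root position

Reducing to letter names: B#, D##, F##, A##, C##. These stack in thirds as B#–D##–F##–A##–C## — a B# major ninth chord.
B# is the root of B# major ninth; root in the bass means root position.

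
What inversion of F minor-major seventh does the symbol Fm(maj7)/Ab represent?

Fm(maj7)/Ab means F minor-major seventh with Ab in the bass. Ab is the third of F minor-major seventh (F–Ab–C–E), so this is first inversion.

first inversion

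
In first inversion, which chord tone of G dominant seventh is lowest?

The third of G dominant seventh (G–B–D–F) is B; that is the bass in first inversion.

B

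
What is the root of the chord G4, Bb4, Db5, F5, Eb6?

Eb

The distinct letter names are G, Bb, Db, F, Eb. Arranged as a stack of thirds they read Eb–G–Bb–Db–F, so Eb is the root (an Eb dominant ninth chord).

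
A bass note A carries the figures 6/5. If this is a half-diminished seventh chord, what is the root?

The figures 6/5 mean the third of the chord is in the bass. If A is the third of a half-diminished seventh chord, the root is F# (chord tones F#–A–C–E).

F#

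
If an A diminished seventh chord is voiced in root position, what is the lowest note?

In root position the root is lowest. For A diminished seventh (A–C–Eb–Gb) that is A.

A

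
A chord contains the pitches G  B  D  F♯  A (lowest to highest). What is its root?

G

Reordering G, B, D, F#, A into stacked thirds gives G–B–D–F#–A; the bottom of that stack, G, is the root.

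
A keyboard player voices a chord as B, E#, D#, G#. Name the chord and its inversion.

The distinct note names are B, E#, D#, G#. Stacked in thirds they read E#–G#–B–D#, which is a half-diminished seventh chord on E#.
B is the fifth of E# half-diminished seventh; fifth in the bass means second inversion (figured bass 4/3).

E# half-diminished seventh, second inversion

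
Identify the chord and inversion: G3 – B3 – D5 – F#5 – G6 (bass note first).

Reducing to letter names: G, B, D, F#. These stack in thirds as G–B–D–F# — a G major seventh chord.
The lowest note is G, the root of the chord, so this is root position (figured bass 7).

G major seventh, root position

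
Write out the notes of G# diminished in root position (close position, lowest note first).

G#, B, D

G# diminished is G#–B–D. Root position puts the root (G#) in the bass, with the remaining tones above: G#, B, D.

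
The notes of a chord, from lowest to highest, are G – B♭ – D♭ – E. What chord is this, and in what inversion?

E diminished seventh, first inversion

The distinct note names are G, Bb, Db, E. Stacked in thirds they read E–G–Bb–Db, which is a diminished seventh chord on E.
G is the third of E diminished seventh; third in the bass means first inversion (figured bass 6/5).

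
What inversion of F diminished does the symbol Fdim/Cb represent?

second inversion

Fdim/Cb means F diminished with Cb in the bass. Cb is the fifth of F diminished (F–Ab–Cb), so this is second inversion.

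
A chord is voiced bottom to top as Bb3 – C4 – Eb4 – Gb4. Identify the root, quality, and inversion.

The distinct note names are Bb, C, Eb, Gb. Stacked in thirds they read C–Eb–Gb–Bb, which is a half-diminished seventh chord on C.
Bb is the seventh of C half-diminished seventh; seventh in the bass means third inversion (figured bass 4/2).

C half-diminished seventh, third inversion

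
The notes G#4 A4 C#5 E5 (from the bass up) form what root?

A

The distinct letter names are G#, A, C#, E. Arranged as a stack of thirds they read A–C#–E–G#, so A is the root (an A major seventh chord).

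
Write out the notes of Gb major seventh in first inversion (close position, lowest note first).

The chord tones are Gb–Bb–Db–F. With the third (Bb) lowest for first inversion: Bb, Db, F, Gb.

Bb, Db, F, Gb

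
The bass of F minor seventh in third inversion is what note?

Eb

F minor seventh is F–Ab–C–Eb. Third inversion places the seventh in the bass: Eb.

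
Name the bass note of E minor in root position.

The root of E minor (E–G–B) is E; that is the bass in root position.

E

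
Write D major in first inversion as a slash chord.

First inversion of D major has the third (F#) in the bass. As a slash chord: DM/F#.

DM/F#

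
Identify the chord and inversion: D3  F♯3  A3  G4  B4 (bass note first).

Reducing to letter names: D, F#, A, G, B. These stack in thirds as G–B–D–F#–A — a G major ninth chord.
With the fifth (D) in the bass, the chord is in second inversion.

G major ninth, second inversion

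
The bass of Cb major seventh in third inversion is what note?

The seventh of Cb major seventh (Cb–Eb–Gb–Bb) is Bb; that is the bass in third inversion.

Bb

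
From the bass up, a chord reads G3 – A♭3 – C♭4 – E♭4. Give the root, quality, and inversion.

The distinct note names are G, Ab, Cb, Eb. Stacked in thirds they read Ab–Cb–Eb–G, which is a minor-major seventh chord on Ab.
The lowest note is G, the seventh of the chord, so this is third inversion (figured bass 4/2).

Ab minor-major seventh, third inversion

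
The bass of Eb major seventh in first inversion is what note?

Eb major seventh is Eb–G–Bb–D. First inversion places the third in the bass: G.

G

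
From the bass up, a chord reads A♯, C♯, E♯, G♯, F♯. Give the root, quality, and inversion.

F# major ninth, first inversion

Reducing to letter names: A#, C#, E#, G#, F#. These stack in thirds as F#–A#–C#–E#–G# — an F# major ninth chord.
The lowest note is A#, the third of the chord, so this is first inversion.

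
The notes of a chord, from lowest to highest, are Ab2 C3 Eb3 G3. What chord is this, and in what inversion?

Ab major seventh, root position

The pitch classes Ab, C, Eb, G arrange in thirds as Ab–C–Eb–G: an Ab major seventh chord.
Ab is the root of Ab major seventh; root in the bass means root position (figured bass 7).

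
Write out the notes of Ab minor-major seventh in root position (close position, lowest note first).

Ab, Cb, Eb, G

Ab minor-major seventh is Ab–Cb–Eb–G. Root position puts the root (Ab) in the bass, with the remaining tones above: Ab, Cb, Eb, G.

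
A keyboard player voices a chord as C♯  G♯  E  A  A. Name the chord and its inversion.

The pitch classes C#, G#, E, A arrange in thirds as A–C#–E–G#: an A major seventh chord.
The lowest note is C#, the third of the chord, so this is first inversion (figured bass 6/5).

A major seventh, first inversion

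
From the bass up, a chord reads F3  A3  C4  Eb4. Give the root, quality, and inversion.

The pitch classes F, A, C, Eb arrange in thirds as F–A–C–Eb: an F dominant seventh chord.
With the root (F) in the bass, the chord is in root position (figured bass 7).

F dominant seventh, root position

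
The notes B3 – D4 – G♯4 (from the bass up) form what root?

G#

B, D, G# are the tones of a G# diminished triad (G#–B–D), making G# the root.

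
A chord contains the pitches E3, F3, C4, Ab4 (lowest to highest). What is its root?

F

Reordering E, F, C, Ab into stacked thirds gives F–Ab–C–E; the bottom of that stack, F, is the root.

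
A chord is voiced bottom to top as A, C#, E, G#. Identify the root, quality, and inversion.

A major seventh, root position

The pitch classes A, C#, E, G# arrange in thirds as A–C#–E–G#: an A major seventh chord.
A is the root of A major seventh; root in the bass means root position (figured bass 7).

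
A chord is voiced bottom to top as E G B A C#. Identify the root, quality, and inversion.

The distinct note names are E, G, B, A, C#. Stacked in thirds they read A–C#–E–G–B, which is a dominant ninth chord on A.
E is the fifth of A dominant ninth; fifth in the bass means second inversion.

A dominant ninth, second inversion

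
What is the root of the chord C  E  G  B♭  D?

C, E, G, Bb, D are the tones of a C dominant ninth chord (C–E–G–Bb–D), making C the root.

C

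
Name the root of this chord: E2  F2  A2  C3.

E, F, A, C are the tones of an F major seventh chord (F–A–C–E), making F the root.

F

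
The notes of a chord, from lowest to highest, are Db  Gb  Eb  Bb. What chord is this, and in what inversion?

Reducing to letter names: Db, Gb, Eb, Bb. These stack in thirds as Eb–Gb–Bb–Db — an Eb minor seventh chord.
The lowest note is Db, the seventh of the chord, so this is third inversion (figured bass 4/2).

Eb minor seventh, third inversion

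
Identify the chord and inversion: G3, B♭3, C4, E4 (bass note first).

The pitch classes G, Bb, C, E arrange in thirds as C–E–G–Bb: a C dominant seventh chord.
With the fifth (G) in the bass, the chord is in second inversion (figured bass 4/3).

C dominant seventh, second inversion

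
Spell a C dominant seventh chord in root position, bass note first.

Spelling C dominant seventh: C–E–G–Bb. In root position the root is bass, giving C, E, G, Bb from the bottom.

C, E, G, Bb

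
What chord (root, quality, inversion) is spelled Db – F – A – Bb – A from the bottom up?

Reducing to letter names: Db, F, A, Bb. These stack in thirds as Bb–Db–F–A — a Bb minor-major seventh chord.
The lowest note is Db, the third of the chord, so this is first inversion (figured bass 6/5).

Bb minor-major seventh, first inversion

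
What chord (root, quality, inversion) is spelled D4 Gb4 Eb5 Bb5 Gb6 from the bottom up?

Eb minor-major seventh, third inversion

Reducing to letter names: D, Gb, Eb, Bb. These stack in thirds as Eb–Gb–Bb–D — an Eb minor-major seventh chord.
D is the seventh of Eb minor-major seventh; seventh in the bass means third inversion (figured bass 4/2).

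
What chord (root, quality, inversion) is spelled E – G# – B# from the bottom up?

The pitch classes E, G#, B# arrange in thirds as E–G#–B#: an E augmented triad.
With the root (E) in the bass, the chord is in root position (figured bass 5/3).

E augmented, root position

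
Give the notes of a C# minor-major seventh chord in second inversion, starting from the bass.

The chord tones are C#–E–G#–B#. With the fifth (G#) lowest for second inversion: G#, B#, C#, E.

G#, B#, C#, E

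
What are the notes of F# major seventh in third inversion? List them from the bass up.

F# major seventh is F#–A#–C#–E#. Third inversion puts the seventh (E#) in the bass, with the remaining tones above: E#, F#, A#, C#.

E#, F#, A#, C#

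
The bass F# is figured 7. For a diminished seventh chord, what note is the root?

F#

The figures 7 mean the root of the chord is in the bass. If F# is the root of a diminished seventh chord, the root is F# (chord tones F#–A–C–Eb).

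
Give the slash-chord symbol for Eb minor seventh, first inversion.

Ebm7/Gb

First inversion of Eb minor seventh has the third (Gb) in the bass. As a slash chord: Ebm7/Gb.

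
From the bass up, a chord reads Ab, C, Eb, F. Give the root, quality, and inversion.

The pitch classes Ab, C, Eb, F arrange in thirds as F–Ab–C–Eb: an F minor seventh chord.
The lowest note is Ab, the third of the chord, so this is first inversion (figured bass 6/5).

F minor seventh, first inversion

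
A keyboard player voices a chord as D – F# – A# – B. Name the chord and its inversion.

B minor-major seventh, first inversion

Reducing to letter names: D, F#, A#, B. These stack in thirds as B–D–F#–A# — a B minor-major seventh chord.
D is the third of B minor-major seventh; third in the bass means first inversion (figured bass 6/5).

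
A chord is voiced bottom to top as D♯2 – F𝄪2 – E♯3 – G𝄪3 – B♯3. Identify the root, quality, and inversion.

The distinct note names are D#, F##, E#, G##, B#. Stacked in thirds they read E#–G##–B#–D#–F##, which is a dominant ninth chord on E#.
The lowest note is D#, the seventh of the chord, so this is third inversion.

E# dominant ninth, third inversion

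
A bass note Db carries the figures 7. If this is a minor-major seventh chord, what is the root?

The figures 7 mean the root of the chord is in the bass. If Db is the root of a minor-major seventh chord, the root is Db (chord tones Db–Fb–Ab–C).

Db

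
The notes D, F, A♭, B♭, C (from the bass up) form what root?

The distinct letter names are D, F, Ab, Bb, C. Arranged as a stack of thirds they read Bb–D–F–Ab–C, so Bb is the root (a Bb dominant ninth chord).

Bb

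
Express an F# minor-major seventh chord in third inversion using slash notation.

Third inversion of F# minor-major seventh has the seventh (E#) in the bass. As a slash chord: F#m(maj7)/E#.

F#m(maj7)/E#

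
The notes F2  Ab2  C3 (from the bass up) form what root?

Reordering F, Ab, C into stacked thirds gives F–Ab–C; the bottom of that stack, F, is the root.

F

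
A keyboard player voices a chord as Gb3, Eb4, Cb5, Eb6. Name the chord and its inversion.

Cb major, second inversion

The distinct note names are Gb, Eb, Cb. Stacked in thirds they read Cb–Eb–Gb, which is a major triad on Cb.
Gb is the fifth of Cb major; fifth in the bass means second inversion (figured bass 6/4).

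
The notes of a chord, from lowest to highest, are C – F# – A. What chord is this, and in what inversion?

F# diminished, second inversion

The distinct note names are C, F#, A. Stacked in thirds they read F#–A–C, which is a diminished triad on F#.
C is the fifth of F# diminished; fifth in the bass means second inversion (figured bass 6/4).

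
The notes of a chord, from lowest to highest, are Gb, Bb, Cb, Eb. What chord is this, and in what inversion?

Cb major seventh, second inversion

Reducing to letter names: Gb, Bb, Cb, Eb. These stack in thirds as Cb–Eb–Gb–Bb — a Cb major seventh chord.
With the fifth (Gb) in the bass, the chord is in second inversion (figured bass 4/3).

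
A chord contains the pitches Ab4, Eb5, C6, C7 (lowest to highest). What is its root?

Ab

Ab, Eb, C are the tones of an Ab major triad (Ab–C–Eb), making Ab the root.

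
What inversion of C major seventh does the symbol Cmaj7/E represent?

Cmaj7/E means C major seventh with E in the bass. E is the third of C major seventh (C–E–G–B), so this is first inversion.

first inversion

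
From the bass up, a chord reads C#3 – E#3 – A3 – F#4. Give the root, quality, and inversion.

The distinct note names are C#, E#, A, F#. Stacked in thirds they read F#–A–C#–E#, which is a minor-major seventh chord on F#.
With the fifth (C#) in the bass, the chord is in second inversion (figured bass 4/3).

F# minor-major seventh, second inversion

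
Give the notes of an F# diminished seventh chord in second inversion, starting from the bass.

Spelling F# diminished seventh: F#–A–C–Eb. In second inversion the fifth is bass, giving C, Eb, F#, A from the bottom.

C, Eb, F#, A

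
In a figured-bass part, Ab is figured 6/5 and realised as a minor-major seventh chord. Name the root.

The figures 6/5 mean the third of the chord is in the bass. If Ab is the third of a minor-major seventh chord, the root is F (chord tones F–Ab–C–E).

F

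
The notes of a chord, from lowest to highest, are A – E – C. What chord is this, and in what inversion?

A minor, root position

The pitch classes A, E, C arrange in thirds as A–C–E: an A minor triad.
With the root (A) in the bass, the chord is in root position (figured bass 5/3).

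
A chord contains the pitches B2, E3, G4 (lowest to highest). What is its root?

E

B, E, G are the tones of an E minor triad (E–G–B), making E the root.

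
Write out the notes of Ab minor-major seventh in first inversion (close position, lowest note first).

Spelling Ab minor-major seventh: Ab–Cb–Eb–G. In first inversion the third is bass, giving Cb, Eb, G, Ab from the bottom.

Cb, Eb, G, Ab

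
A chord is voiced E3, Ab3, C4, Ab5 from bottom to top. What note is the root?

Ab

Reordering E, Ab, C into stacked thirds gives Ab–C–E; the bottom of that stack, Ab, is the root.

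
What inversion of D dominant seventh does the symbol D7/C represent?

third inversion

D7/C means D dominant seventh with C in the bass. C is the seventh of D dominant seventh (D–F#–A–C), so this is third inversion.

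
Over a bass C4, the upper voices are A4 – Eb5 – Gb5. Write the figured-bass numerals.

The notes C, A, Eb, Gb stack in thirds as A–C–Eb–Gb — an A diminished seventh chord. The bass C is the third, so this is first inversion: figured 6/5.

6/5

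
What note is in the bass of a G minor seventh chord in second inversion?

D

G minor seventh is G–Bb–D–F. Second inversion places the fifth in the bass: D.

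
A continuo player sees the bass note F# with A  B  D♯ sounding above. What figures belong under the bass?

The notes F#, A, B, D# stack in thirds as B–D#–F#–A — a B dominant seventh chord. The bass F# is the fifth, so this is second inversion: figured 4/3.

4/3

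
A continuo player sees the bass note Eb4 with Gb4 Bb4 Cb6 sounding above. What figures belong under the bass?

The notes Eb, Gb, Bb, Cb stack in thirds as Cb–Eb–Gb–Bb — a Cb major seventh chord. The bass Eb is the third, so this is first inversion: figured 6/5.

6/5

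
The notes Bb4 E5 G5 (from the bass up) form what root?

E

The distinct letter names are Bb, E, G. Arranged as a stack of thirds they read E–G–Bb, so E is the root (an E diminished triad).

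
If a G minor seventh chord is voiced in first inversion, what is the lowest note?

Bb

The third of G minor seventh (G–Bb–D–F) is Bb; that is the bass in first inversion.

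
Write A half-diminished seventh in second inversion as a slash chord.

Second inversion of A half-diminished seventh has the fifth (Eb) in the bass. As a slash chord: Aø7/Eb.

Aø7/Eb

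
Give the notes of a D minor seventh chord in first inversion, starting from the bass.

The chord tones are D–F–A–C. With the third (F) lowest for first inversion: F, A, C, D.

F, A, C, D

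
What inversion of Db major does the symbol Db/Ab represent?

second inversion

Db/Ab means Db major with Ab in the bass. Ab is the fifth of Db major (Db–F–Ab), so this is second inversion.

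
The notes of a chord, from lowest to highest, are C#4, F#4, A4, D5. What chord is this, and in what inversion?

D major seventh, third inversion

The distinct note names are C#, F#, A, D. Stacked in thirds they read D–F#–A–C#, which is a major seventh chord on D.
C# is the seventh of D major seventh; seventh in the bass means third inversion (figured bass 4/2).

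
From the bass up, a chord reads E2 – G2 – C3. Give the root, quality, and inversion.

The distinct note names are E, G, C. Stacked in thirds they read C–E–G, which is a major triad on C.
The lowest note is E, the third of the chord, so this is first inversion (figured bass 6).

C major, first inversion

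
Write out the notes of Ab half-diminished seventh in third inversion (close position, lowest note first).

Gb, Ab, Cb, Ebb

Ab half-diminished seventh is Ab–Cb–Ebb–Gb. Third inversion puts the seventh (Gb) in the bass, with the remaining tones above: Gb, Ab, Cb, Ebb.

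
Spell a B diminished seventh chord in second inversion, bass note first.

F, Ab, B, D

Spelling B diminished seventh: B–D–F–Ab. In second inversion the fifth is bass, giving F, Ab, B, D from the bottom.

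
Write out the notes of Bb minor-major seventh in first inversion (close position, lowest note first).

Db, F, A, Bb

The chord tones are Bb–Db–F–A. With the third (Db) lowest for first inversion: Db, F, A, Bb.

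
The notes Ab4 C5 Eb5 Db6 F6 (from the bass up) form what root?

The distinct letter names are Ab, C, Eb, Db, F. Arranged as a stack of thirds they read Db–F–Ab–C–Eb, so Db is the root (a Db major ninth chord).

Db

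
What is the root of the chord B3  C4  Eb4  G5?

B, C, Eb, G are the tones of a C minor-major seventh chord (C–Eb–G–B), making C the root.

C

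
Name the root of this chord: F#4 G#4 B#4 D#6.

G#

F#, G#, B#, D# are the tones of a G# dominant seventh chord (G#–B#–D#–F#), making G# the root.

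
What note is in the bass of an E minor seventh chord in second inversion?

In second inversion the fifth is lowest. For E minor seventh (E–G–B–D) that is B.

B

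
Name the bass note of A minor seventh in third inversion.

G

A minor seventh is A–C–E–G. Third inversion places the seventh in the bass: G.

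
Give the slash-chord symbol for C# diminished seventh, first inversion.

First inversion of C# diminished seventh has the third (E) in the bass. As a slash chord: C#dim7/E.

C#dim7/E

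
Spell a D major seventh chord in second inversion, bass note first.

D major seventh is D–F#–A–C#. Second inversion puts the fifth (A) in the bass, with the remaining tones above: A, C#, D, F#.

A, C#, D, F#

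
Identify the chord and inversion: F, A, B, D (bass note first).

B half-diminished seventh, second inversion

The distinct note names are F, A, B, D. Stacked in thirds they read B–D–F–A, which is a half-diminished seventh chord on B.
F is the fifth of B half-diminished seventh; fifth in the bass means second inversion (figured bass 4/3).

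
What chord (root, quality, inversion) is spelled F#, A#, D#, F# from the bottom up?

The distinct note names are F#, A#, D#. Stacked in thirds they read D#–F#–A#, which is a minor triad on D#.
With the third (F#) in the bass, the chord is in first inversion (figured bass 6).

D# minor, first inversion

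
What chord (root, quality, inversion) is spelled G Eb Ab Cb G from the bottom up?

Ab minor-major seventh, third inversion

Reducing to letter names: G, Eb, Ab, Cb. These stack in thirds as Ab–Cb–Eb–G — an Ab minor-major seventh chord.
The lowest note is G, the seventh of the chord, so this is third inversion (figured bass 4/2).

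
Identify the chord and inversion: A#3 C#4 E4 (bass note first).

The pitch classes A#, C#, E arrange in thirds as A#–C#–E: an A# diminished triad.
A# is the root of A# diminished; root in the bass means root position (figured bass 5/3).

A# diminished, root position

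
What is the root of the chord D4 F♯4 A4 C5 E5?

D

Reordering D, F#, A, C, E into stacked thirds gives D–F#–A–C–E; the bottom of that stack, D, is the root.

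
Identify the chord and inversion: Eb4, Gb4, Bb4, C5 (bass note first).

Reducing to letter names: Eb, Gb, Bb, C. These stack in thirds as C–Eb–Gb–Bb — a C half-diminished seventh chord.
The lowest note is Eb, the third of the chord, so this is first inversion (figured bass 6/5).

C half-diminished seventh, first inversion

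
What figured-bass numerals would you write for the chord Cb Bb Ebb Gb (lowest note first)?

The notes Cb, Bb, Ebb, Gb stack in thirds as Cb–Ebb–Gb–Bb — a Cb minor-major seventh chord. The bass Cb is the root, so this is root position: figured 7.

7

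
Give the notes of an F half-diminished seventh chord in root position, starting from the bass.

F, Ab, Cb, Eb

Spelling F half-diminished seventh: F–Ab–Cb–Eb. In root position the root is bass, giving F, Ab, Cb, Eb from the bottom.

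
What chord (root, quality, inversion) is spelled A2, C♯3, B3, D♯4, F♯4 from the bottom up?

B dominant ninth, third inversion

Reducing to letter names: A, C#, B, D#, F#. These stack in thirds as B–D#–F#–A–C# — a B dominant ninth chord.
With the seventh (A) in the bass, the chord is in third inversion.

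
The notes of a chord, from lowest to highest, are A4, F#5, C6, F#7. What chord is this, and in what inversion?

The pitch classes A, F#, C arrange in thirds as F#–A–C: an F# diminished triad.
With the third (A) in the bass, the chord is in first inversion (figured bass 6).

F# diminished, first inversion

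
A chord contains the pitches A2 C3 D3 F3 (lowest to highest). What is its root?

The distinct letter names are A, C, D, F. Arranged as a stack of thirds they read D–F–A–C, so D is the root (a D minor seventh chord).

D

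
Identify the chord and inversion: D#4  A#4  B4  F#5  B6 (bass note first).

The distinct note names are D#, A#, B, F#. Stacked in thirds they read B–D#–F#–A#, which is a major seventh chord on B.
The lowest note is D#, the third of the chord, so this is first inversion (figured bass 6/5).

B major seventh, first inversion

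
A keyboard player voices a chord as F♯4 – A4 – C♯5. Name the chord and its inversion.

Reducing to letter names: F#, A, C#. These stack in thirds as F#–A–C# — an F# minor triad.
With the root (F#) in the bass, the chord is in root position (figured bass 5/3).

F# minor, root position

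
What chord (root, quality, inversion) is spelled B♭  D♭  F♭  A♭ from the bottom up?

Bb half-diminished seventh, root position

The pitch classes Bb, Db, Fb, Ab arrange in thirds as Bb–Db–Fb–Ab: a Bb half-diminished seventh chord.
With the root (Bb) in the bass, the chord is in root position (figured bass 7).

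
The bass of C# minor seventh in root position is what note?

The root of C# minor seventh (C#–E–G#–B) is C#; that is the bass in root position.

C#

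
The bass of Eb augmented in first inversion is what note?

G

In first inversion the third is lowest. For Eb augmented (Eb–G–B) that is G.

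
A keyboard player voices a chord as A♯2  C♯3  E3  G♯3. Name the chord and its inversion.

A# half-diminished seventh, root position

Reducing to letter names: A#, C#, E, G#. These stack in thirds as A#–C#–E–G# — an A# half-diminished seventh chord.
A# is the root of A# half-diminished seventh; root in the bass means root position (figured bass 7).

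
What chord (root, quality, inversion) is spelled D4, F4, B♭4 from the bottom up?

The distinct note names are D, F, Bb. Stacked in thirds they read Bb–D–F, which is a major triad on Bb.
The lowest note is D, the third of the chord, so this is first inversion (figured bass 6).

Bb major, first inversion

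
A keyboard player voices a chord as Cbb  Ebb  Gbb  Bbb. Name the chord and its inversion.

Cbb major seventh, root position

Reducing to letter names: Cbb, Ebb, Gbb, Bbb. These stack in thirds as Cbb–Ebb–Gbb–Bbb — a Cbb major seventh chord.
With the root (Cbb) in the bass, the chord is in root position (figured bass 7).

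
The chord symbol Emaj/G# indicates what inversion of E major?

first inversion

Emaj/G# means E major with G# in the bass. G# is the third of E major (E–G#–B), so this is first inversion.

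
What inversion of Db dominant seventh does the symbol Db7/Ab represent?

second inversion

Db7/Ab means Db dominant seventh with Ab in the bass. Ab is the fifth of Db dominant seventh (Db–F–Ab–Cb), so this is second inversion.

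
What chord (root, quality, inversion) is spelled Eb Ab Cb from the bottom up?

Reducing to letter names: Eb, Ab, Cb. These stack in thirds as Ab–Cb–Eb — an Ab minor triad.
The lowest note is Eb, the fifth of the chord, so this is second inversion (figured bass 6/4).

Ab minor, second inversion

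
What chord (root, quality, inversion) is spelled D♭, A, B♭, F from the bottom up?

Bb minor-major seventh, first inversion

The distinct note names are Db, A, Bb, F. Stacked in thirds they read Bb–Db–F–A, which is a minor-major seventh chord on Bb.
The lowest note is Db, the third of the chord, so this is first inversion (figured bass 6/5).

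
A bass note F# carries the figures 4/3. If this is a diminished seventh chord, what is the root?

The figures 4/3 mean the fifth of the chord is in the bass. If F# is the fifth of a diminished seventh chord, the root is B# (chord tones B#–D#–F#–A).

B#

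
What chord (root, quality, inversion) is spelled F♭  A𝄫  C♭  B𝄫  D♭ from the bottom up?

The distinct note names are Fb, Abb, Cb, Bbb, Db. Stacked in thirds they read Bbb–Db–Fb–Abb–Cb, which is a dominant ninth chord on Bbb.
Fb is the fifth of Bbb dominant ninth; fifth in the bass means second inversion.

Bbb dominant ninth, second inversion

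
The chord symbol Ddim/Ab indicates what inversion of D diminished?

Ddim/Ab means D diminished with Ab in the bass. Ab is the fifth of D diminished (D–F–Ab), so this is second inversion.

second inversion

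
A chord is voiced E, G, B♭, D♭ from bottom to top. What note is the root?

E

E, G, Bb, Db are the tones of an E diminished seventh chord (E–G–Bb–Db), making E the root.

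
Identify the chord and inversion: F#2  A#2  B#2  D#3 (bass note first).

B# half-diminished seventh, second inversion

The distinct note names are F#, A#, B#, D#. Stacked in thirds they read B#–D#–F#–A#, which is a half-diminished seventh chord on B#.
The lowest note is F#, the fifth of the chord, so this is second inversion (figured bass 4/3).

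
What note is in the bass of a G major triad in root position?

The root of G major (G–B–D) is G; that is the bass in root position.

G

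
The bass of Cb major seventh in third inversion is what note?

The seventh of Cb major seventh (Cb–Eb–Gb–Bb) is Bb; that is the bass in third inversion.

Bb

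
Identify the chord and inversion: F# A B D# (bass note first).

The pitch classes F#, A, B, D# arrange in thirds as B–D#–F#–A: a B dominant seventh chord.
The lowest note is F#, the fifth of the chord, so this is second inversion (figured bass 4/3).

B dominant seventh, second inversion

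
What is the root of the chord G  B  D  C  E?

Reordering G, B, D, C, E into stacked thirds gives C–E–G–B–D; the bottom of that stack, C, is the root.

C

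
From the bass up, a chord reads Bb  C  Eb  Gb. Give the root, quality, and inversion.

C half-diminished seventh, third inversion

Reducing to letter names: Bb, C, Eb, Gb. These stack in thirds as C–Eb–Gb–Bb — a C half-diminished seventh chord.
With the seventh (Bb) in the bass, the chord is in third inversion (figured bass 4/2).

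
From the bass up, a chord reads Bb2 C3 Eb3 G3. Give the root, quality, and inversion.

C minor seventh, third inversion

The distinct note names are Bb, C, Eb, G. Stacked in thirds they read C–Eb–G–Bb, which is a minor seventh chord on C.
With the seventh (Bb) in the bass, the chord is in third inversion (figured bass 4/2).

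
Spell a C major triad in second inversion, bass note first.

Spelling C major: C–E–G. In second inversion the fifth is bass, giving G, C, E from the bottom.

G, C, E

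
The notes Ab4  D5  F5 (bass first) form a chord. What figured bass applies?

The notes Ab, D, F stack in thirds as D–F–Ab — a D diminished triad. The bass Ab is the fifth, so this is second inversion: figured 6/4.

6/4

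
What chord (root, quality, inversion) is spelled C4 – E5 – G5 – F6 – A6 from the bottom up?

F major ninth, second inversion

Reducing to letter names: C, E, G, F, A. These stack in thirds as F–A–C–E–G — an F major ninth chord.
C is the fifth of F major ninth; fifth in the bass means second inversion.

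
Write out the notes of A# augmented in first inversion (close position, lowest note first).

Spelling A# augmented: A#–C##–E##. In first inversion the third is bass, giving C##, E##, A# from the bottom.

C##, E##, A#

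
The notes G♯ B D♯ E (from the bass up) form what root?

E

The distinct letter names are G#, B, D#, E. Arranged as a stack of thirds they read E–G#–B–D#, so E is the root (an E major seventh chord).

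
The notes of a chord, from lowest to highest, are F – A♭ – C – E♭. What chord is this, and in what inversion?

The pitch classes F, Ab, C, Eb arrange in thirds as F–Ab–C–Eb: an F minor seventh chord.
The lowest note is F, the root of the chord, so this is root position (figured bass 7).

F minor seventh, root position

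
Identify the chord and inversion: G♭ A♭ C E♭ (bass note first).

The pitch classes Gb, Ab, C, Eb arrange in thirds as Ab–C–Eb–Gb: an Ab dominant seventh chord.
Gb is the seventh of Ab dominant seventh; seventh in the bass means third inversion (figured bass 4/2).

Ab dominant seventh, third inversion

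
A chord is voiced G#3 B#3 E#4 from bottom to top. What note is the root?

E#

The distinct letter names are G#, B#, E#. Arranged as a stack of thirds they read E#–G#–B#, so E# is the root (an E# minor triad).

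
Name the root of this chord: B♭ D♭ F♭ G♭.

The distinct letter names are Bb, Db, Fb, Gb. Arranged as a stack of thirds they read Gb–Bb–Db–Fb, so Gb is the root (a Gb dominant seventh chord).

Gb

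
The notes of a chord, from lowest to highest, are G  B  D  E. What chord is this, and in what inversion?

E minor seventh, first inversion

The distinct note names are G, B, D, E. Stacked in thirds they read E–G–B–D, which is a minor seventh chord on E.
G is the third of E minor seventh; third in the bass means first inversion (figured bass 6/5).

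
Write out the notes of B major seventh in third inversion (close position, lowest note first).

A#, B, D#, F#

The chord tones are B–D#–F#–A#. With the seventh (A#) lowest for third inversion: A#, B, D#, F#.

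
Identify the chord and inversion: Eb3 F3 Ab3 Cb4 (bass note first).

The distinct note names are Eb, F, Ab, Cb. Stacked in thirds they read F–Ab–Cb–Eb, which is a half-diminished seventh chord on F.
The lowest note is Eb, the seventh of the chord, so this is third inversion (figured bass 4/2).

F half-diminished seventh, third inversion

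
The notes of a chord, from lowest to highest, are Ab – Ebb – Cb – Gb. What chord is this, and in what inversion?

Reducing to letter names: Ab, Ebb, Cb, Gb. These stack in thirds as Ab–Cb–Ebb–Gb — an Ab half-diminished seventh chord.
The lowest note is Ab, the root of the chord, so this is root position (figured bass 7).

Ab half-diminished seventh, root position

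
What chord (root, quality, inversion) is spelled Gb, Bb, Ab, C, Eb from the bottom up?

Reducing to letter names: Gb, Bb, Ab, C, Eb. These stack in thirds as Ab–C–Eb–Gb–Bb — an Ab dominant ninth chord.
The lowest note is Gb, the seventh of the chord, so this is third inversion.

Ab dominant ninth, third inversion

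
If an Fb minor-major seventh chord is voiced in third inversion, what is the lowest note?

Fb minor-major seventh is Fb–Abb–Cb–Eb. Third inversion places the seventh in the bass: Eb.

Eb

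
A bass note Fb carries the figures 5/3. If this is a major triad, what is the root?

Fb

The figures 5/3 mean the root of the chord is in the bass. If Fb is the root of a major triad, the root is Fb (chord tones Fb–Ab–Cb).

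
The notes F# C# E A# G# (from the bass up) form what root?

The distinct letter names are F#, C#, E, A#, G#. Arranged as a stack of thirds they read F#–A#–C#–E–G#, so F# is the root (an F# dominant ninth chord).

F#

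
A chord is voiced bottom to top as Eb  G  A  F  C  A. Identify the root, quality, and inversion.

F dominant ninth, third inversion

Reducing to letter names: Eb, G, A, F, C. These stack in thirds as F–A–C–Eb–G — an F dominant ninth chord.
With the seventh (Eb) in the bass, the chord is in third inversion.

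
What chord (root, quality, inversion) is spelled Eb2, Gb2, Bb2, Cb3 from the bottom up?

Reducing to letter names: Eb, Gb, Bb, Cb. These stack in thirds as Cb–Eb–Gb–Bb — a Cb major seventh chord.
With the third (Eb) in the bass, the chord is in first inversion (figured bass 6/5).

Cb major seventh, first inversion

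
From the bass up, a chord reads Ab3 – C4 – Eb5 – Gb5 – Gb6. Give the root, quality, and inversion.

The pitch classes Ab, C, Eb, Gb arrange in thirds as Ab–C–Eb–Gb: an Ab dominant seventh chord.
With the root (Ab) in the bass, the chord is in root position (figured bass 7).

Ab dominant seventh, root position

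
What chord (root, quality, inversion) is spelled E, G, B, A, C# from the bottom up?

A dominant ninth, second inversion

The pitch classes E, G, B, A, C# arrange in thirds as A–C#–E–G–B: an A dominant ninth chord.
E is the fifth of A dominant ninth; fifth in the bass means second inversion.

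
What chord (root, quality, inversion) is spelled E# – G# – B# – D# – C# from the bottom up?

Reducing to letter names: E#, G#, B#, D#, C#. These stack in thirds as C#–E#–G#–B#–D# — a C# major ninth chord.
The lowest note is E#, the third of the chord, so this is first inversion.

C# major ninth, first inversion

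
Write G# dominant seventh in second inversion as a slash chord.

G#7/D#

Second inversion of G# dominant seventh has the fifth (D#) in the bass. As a slash chord: G#7/D#.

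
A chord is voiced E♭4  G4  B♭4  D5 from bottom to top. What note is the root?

Eb

Reordering Eb, G, Bb, D into stacked thirds gives Eb–G–Bb–D; the bottom of that stack, Eb, is the root.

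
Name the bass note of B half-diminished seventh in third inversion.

A

In third inversion the seventh is lowest. For B half-diminished seventh (B–D–F–A) that is A.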